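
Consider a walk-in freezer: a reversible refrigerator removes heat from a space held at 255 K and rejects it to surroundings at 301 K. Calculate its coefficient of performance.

For a reversible refrigerator, COP_R = T_C/(T_H − T_C) = 255.00/(301.00 − 255.00) = 5.54.

COP_R ≈ 5.54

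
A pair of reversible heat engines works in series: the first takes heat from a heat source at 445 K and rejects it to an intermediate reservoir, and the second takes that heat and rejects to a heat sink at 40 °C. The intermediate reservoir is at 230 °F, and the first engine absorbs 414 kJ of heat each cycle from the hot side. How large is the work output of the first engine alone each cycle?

T_C = 40 °C → 40 + 273.15 = 313.15 K.
T_m = 230 °F → (230 − 32) × 5/9 = 110.00 °C = 383.15 K.
First-stage efficiency η₁ = 1 − T_m/T_H = 1 − 383.15/445.00 = 0.1390.
W₁ = η₁·Q_H = 0.1390 × 414 = 57.5 kJ.

W₁ ≈ 57.5 kJ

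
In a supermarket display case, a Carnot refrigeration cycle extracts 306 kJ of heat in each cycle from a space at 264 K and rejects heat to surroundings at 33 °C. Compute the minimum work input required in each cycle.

T_H = 33 °C → 33 + 273.15 = 306.15 K.
For a reversible refrigerator, COP_R = T_C/(T_H − T_C) = 264.00/42.15 = 6.2633.
W = Q_C/COP_R = 306/6.2633 = 48.9 kJ.

W_in ≈ 48.9 kJ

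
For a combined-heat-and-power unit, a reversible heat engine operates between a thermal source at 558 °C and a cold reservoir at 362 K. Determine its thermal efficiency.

T_H = 558 °C → 558 + 273.15 = 831.15 K.
Carnot efficiency: η = 1 − T_C/T_H = 1 − 362.00/831.15 = 0.564.

η ≈ 0.564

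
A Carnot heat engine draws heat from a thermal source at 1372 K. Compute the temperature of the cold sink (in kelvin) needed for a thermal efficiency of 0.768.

From η = 1 − T_C/T_H, T_C = T_H·(1 − η) = 1372.00 × (1 − 0.768) = 318 K.

T_C ≈ 318 K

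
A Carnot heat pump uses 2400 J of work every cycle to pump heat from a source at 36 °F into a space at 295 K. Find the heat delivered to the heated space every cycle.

T_C = 36 °F → (36 − 32) × 5/9 = 2.22 °C = 275.37 K.
COP_HP = T_H/(T_H − T_C) = 295.00/19.63 = 15.0297.
Q_H = COP_HP · W = 15.0297 × 2400 = 36100 J.

Q_H ≈ 36100 J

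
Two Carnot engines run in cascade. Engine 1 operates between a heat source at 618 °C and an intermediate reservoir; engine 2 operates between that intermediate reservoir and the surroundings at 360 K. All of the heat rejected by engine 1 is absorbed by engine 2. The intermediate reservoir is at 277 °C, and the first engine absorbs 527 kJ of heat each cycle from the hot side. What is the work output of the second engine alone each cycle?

T_H = 618 °C → 618 + 273.15 = 891.15 K.
T_m = 277 °C → 277 + 273.15 = 550.15 K.
Heat entering the second stage: Q_m = Q_H·(T_m/T_H) = 527 × 550.15/891.15 = 325 kJ.
Second-stage efficiency η₂ = 1 − T_C/T_m = 1 − 360.00/550.15 = 0.3456, so W₂ = η₂·Q_m = 112 kJ.

W₂ ≈ 112 kJ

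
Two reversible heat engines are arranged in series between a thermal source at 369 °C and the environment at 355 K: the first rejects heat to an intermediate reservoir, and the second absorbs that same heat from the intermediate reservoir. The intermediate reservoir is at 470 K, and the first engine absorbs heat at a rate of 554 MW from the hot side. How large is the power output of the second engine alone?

T_H = 369 °C → 369 + 273.15 = 642.15 K.
Heat entering the second stage: Q_m = Q_H·(T_m/T_H) = 554 × 470.00/642.15 = 405 MW.
Second-stage efficiency η₂ = 1 − T_C/T_m = 1 − 355.00/470.00 = 0.2447, so W₂ = η₂·Q_m = 99.2 MW.

Ẇ₂ ≈ 99.2 MW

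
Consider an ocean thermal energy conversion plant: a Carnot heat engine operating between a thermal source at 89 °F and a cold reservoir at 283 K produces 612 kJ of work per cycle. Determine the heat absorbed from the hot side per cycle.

T_H = 89 °F → (89 − 32) × 5/9 = 31.67 °C = 304.82 K.
The Carnot efficiency is η = 1 − T_C/T_H = 1 − 283.00/304.82 = 0.0716.
Q_H = W/η = 612/0.0716 = 8550 kJ.

Q_H ≈ 8550 kJ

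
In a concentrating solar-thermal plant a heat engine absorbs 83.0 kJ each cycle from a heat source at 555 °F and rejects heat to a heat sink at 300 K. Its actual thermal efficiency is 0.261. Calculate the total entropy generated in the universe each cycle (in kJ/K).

ΔS_univ ≈ 0.05722 kJ/K

T_H = 555 °F → (555 − 32) × 5/9 = 290.56 °C = 563.71 K.
W = η·Q_H = 0.261 × 83.0 = 21.66 kJ, so Q_C = Q_H − W = 61.34 kJ.
Reservoir entropy changes: ΔS_H = −Q_H/T_H = −83.0/563.71 = -0.1472 kJ/K and ΔS_C = +Q_C/T_C = 61.34/300.00 = 0.2045 kJ/K.
ΔS_univ = −Q_H/T_H + Q_C/T_C = 0.05722 kJ/K (> 0, since η = 0.261 < η_Carnot = 0.468).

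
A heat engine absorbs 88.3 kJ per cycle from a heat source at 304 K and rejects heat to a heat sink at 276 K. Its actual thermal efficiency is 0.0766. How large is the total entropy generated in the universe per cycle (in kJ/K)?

W = η·Q_H = 0.0766 × 88.3 = 6.764 kJ, so Q_C = Q_H − W = 81.54 kJ.
The hot reservoir loses entropy Q_H/T_H = 88.3/304.00 = 0.2905 kJ/K; the cold reservoir gains Q_C/T_C = 81.54/276.00 = 0.2954 kJ/K.
ΔS_univ = −Q_H/T_H + Q_C/T_C = 0.004961 kJ/K (> 0, since η = 0.0766 < η_Carnot = 0.092).

ΔS_univ ≈ 0.004961 kJ/K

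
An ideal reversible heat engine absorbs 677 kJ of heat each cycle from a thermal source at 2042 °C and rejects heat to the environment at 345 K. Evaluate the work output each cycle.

T_H = 2042 °C → 2042 + 273.15 = 2315.15 K.
Since the cycle is reversible, η = 1 − T_C/T_H = 1 − 345.00/2315.15 = 0.8510.
W = η·Q_H = 0.8510 × 677 = 576.1 kJ.

W ≈ 576.1 kJ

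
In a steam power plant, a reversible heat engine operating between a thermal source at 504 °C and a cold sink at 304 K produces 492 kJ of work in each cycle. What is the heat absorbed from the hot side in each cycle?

Q_H ≈ 808 kJ

T_H = 504 °C → 504 + 273.15 = 777.15 K.
For a reversible engine, η = 1 − T_C/T_H = 1 − 304.00/777.15 = 0.6088.
Q_H = W/η = 492/0.6088 = 808 kJ.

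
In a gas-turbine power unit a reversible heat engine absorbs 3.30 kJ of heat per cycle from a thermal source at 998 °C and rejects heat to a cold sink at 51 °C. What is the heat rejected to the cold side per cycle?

T_H = 998 °C → 998 + 273.15 = 1271.15 K.
T_C = 51 °C → 51 + 273.15 = 324.15 K.
η_rev = 1 − T_C/T_H = 1 − 324.15/1271.15 = 0.7450.
For a reversible cycle Q_C/Q_H = T_C/T_H, so Q_C = 3.30 × 324.15/1271.15 = 0.842 kJ.

Q_C ≈ 0.842 kJ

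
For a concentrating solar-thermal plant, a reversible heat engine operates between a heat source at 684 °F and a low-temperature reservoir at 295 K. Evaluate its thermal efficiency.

T_H = 684 °F → (684 − 32) × 5/9 = 362.22 °C = 635.37 K.
Carnot efficiency: η = 1 − T_C/T_H = 1 − 295.00/635.37 = 0.536.

η ≈ 0.536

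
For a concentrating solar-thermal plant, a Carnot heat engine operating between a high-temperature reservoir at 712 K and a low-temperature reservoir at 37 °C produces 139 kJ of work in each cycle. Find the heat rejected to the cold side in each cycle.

Q_C ≈ 107 kJ

T_C = 37 °C → 37 + 273.15 = 310.15 K.
Since the cycle is reversible, η = 1 − T_C/T_H = 1 − 310.15/712.00 = 0.5644.
Since Q_C/Q_H = T_C/T_H and Q_H = W/η, Q_C = W·T_C/(T_H − T_C) = 139 × 310.15/401.85 = 107 kJ.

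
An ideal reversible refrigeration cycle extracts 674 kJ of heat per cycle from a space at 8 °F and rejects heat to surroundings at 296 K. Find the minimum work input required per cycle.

T_C = 8 °F → (8 − 32) × 5/9 = -13.33 °C = 259.82 K.
For a reversible refrigerator, COP_R = T_C/(T_H − T_C) = 259.82/36.18 = 7.1806.
W = Q_C/COP_R = 674/7.1806 = 93.86 kJ.

W_in ≈ 93.86 kJ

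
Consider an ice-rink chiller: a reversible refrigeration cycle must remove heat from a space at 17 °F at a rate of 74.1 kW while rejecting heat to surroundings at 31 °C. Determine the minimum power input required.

T_H = 31 °C → 31 + 273.15 = 304.15 K.
T_C = 17 °F → (17 − 32) × 5/9 = -8.33 °C = 264.82 K.
The reversible coefficient of performance is COP_R = T_C/(T_H − T_C) = 264.82/39.33 = 6.7326.
W = Q_C/COP_R = 74.1/6.7326 = 11.01 kW.

Ẇ_in ≈ 11.01 kW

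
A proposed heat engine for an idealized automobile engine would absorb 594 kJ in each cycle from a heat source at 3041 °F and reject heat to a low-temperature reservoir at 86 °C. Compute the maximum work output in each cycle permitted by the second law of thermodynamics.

T_H = 3041 °F → (3041 − 32) × 5/9 = 1671.67 °C = 1944.82 K.
T_C = 86 °C → 86 + 273.15 = 359.15 K.
The upper bound on efficiency is η_max = 1 − T_C/T_H = 1 − 359.15/1944.82 = 0.8153.
W_max = η_max · Q_H = 0.8153 × 594 = 484 kJ.

W_max ≈ 484 kJ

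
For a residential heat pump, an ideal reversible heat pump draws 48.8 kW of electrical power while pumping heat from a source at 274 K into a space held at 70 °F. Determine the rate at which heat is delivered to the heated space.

Q̇_H ≈ 709 kW

T_H = 70 °F → (70 − 32) × 5/9 = 21.11 °C = 294.26 K.
Reversible heating COP: COP_HP = T_H/(T_H − T_C) = 294.26/20.26 = 14.5234.
Q_H = COP_HP · W = 14.5234 × 48.8 = 709 kW.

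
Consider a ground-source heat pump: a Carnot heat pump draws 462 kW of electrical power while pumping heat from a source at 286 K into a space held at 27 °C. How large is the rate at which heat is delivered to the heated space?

Q̇_H ≈ 9800 kW

T_H = 27 °C → 27 + 273.15 = 300.15 K.
COP_HP = T_H/(T_H − T_C) = 300.15/14.15 = 21.2120.
Q_H = COP_HP · W = 21.2120 × 462 = 9800 kW.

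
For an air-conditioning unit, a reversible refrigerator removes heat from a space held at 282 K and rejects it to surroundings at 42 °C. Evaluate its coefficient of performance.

T_H = 42 °C → 42 + 273.15 = 315.15 K.
The reversible coefficient of performance is COP_R = T_C/(T_H − T_C) = 282.00/(315.15 − 282.00) = 8.507.

COP_R ≈ 8.507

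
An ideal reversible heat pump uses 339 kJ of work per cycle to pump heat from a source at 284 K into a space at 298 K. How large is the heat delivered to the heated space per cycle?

Q_H ≈ 7220 kJ

COP_HP = T_H/(T_H − T_C) = 298.00/14.00 = 21.2857.
Q_H = COP_HP · W = 21.2857 × 339 = 7220 kJ.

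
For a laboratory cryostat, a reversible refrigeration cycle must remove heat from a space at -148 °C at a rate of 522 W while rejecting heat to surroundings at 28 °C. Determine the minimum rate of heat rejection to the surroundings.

Q̇_H ≈ 1256 W

T_H = 28 °C → 28 + 273.15 = 301.15 K.
T_C = -148 °C → -148 + 273.15 = 125.15 K.
For a reversible cycle Q_H/Q_C = T_H/T_C, so Q_H = Q_C·T_H/T_C = 522 × 301.15/125.15 = 1256 W.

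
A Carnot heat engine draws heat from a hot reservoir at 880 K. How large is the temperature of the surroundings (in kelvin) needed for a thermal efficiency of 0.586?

T_C ≈ 364.3 K

From η = 1 − T_C/T_H, T_C = T_H·(1 − η) = 880.00 × (1 − 0.586) = 364.3 K.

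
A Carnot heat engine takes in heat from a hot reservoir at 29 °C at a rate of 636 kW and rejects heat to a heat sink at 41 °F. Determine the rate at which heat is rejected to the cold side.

T_H = 29 °C → 29 + 273.15 = 302.15 K.
T_C = 41 °F → (41 − 32) × 5/9 = 5.00 °C = 278.15 K.
The Carnot efficiency is η = 1 − T_C/T_H = 1 − 278.15/302.15 = 0.0794.
For a reversible cycle Q_C/Q_H = T_C/T_H, so Q_C = 636 × 278.15/302.15 = 585.5 kW.

Q̇_C ≈ 585.5 kW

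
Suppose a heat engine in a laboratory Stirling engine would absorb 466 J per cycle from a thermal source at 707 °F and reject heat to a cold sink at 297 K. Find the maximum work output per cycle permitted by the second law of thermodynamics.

W_max ≈ 252 J

T_H = 707 °F → (707 − 32) × 5/9 = 375.00 °C = 648.15 K.
The second-law ceiling is the Carnot efficiency, η_max = 1 − T_C/T_H = 1 − 297.00/648.15 = 0.5418.
W_max = η_max · Q_H = 0.5418 × 466 = 252 J.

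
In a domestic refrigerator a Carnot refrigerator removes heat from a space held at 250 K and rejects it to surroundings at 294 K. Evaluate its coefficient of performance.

For a reversible refrigerator, COP_R = T_C/(T_H − T_C) = 250.00/(294.00 − 250.00) = 5.68.

COP_R ≈ 5.68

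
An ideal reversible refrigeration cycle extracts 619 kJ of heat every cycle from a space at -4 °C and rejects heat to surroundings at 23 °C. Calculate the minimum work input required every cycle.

W_in ≈ 62.10 kJ

T_H = 23 °C → 23 + 273.15 = 296.15 K.
T_C = -4 °C → -4 + 273.15 = 269.15 K.
COP_R = T_C/(T_H − T_C) = 269.15/27.00 = 9.9685.
W = Q_C/COP_R = 619/9.9685 = 62.10 kJ.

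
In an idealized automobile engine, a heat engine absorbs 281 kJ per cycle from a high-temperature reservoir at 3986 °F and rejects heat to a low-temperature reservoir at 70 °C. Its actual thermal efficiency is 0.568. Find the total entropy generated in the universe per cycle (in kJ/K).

ΔS_univ ≈ 0.240 kJ/K

T_H = 3986 °F → (3986 − 32) × 5/9 = 2196.67 °C = 2469.82 K.
T_C = 70 °C → 70 + 273.15 = 343.15 K.
W = η·Q_H = 0.568 × 281 = 159.6 kJ, so Q_C = Q_H − W = 121.4 kJ.
The hot reservoir loses entropy Q_H/T_H = 281/2469.82 = 0.1138 kJ/K; the cold reservoir gains Q_C/T_C = 121.4/343.15 = 0.3538 kJ/K.
ΔS_univ = −Q_H/T_H + Q_C/T_C = 0.240 kJ/K (> 0, since η = 0.568 < η_Carnot = 0.861).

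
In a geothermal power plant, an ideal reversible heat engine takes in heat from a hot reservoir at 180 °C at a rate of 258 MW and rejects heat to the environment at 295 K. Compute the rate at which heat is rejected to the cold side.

T_H = 180 °C → 180 + 273.15 = 453.15 K.
Carnot efficiency: η = 1 − T_C/T_H = 1 − 295.00/453.15 = 0.3490.
For a reversible cycle Q_C/Q_H = T_C/T_H, so Q_C = 258 × 295.00/453.15 = 168 MW.

Q̇_C ≈ 168 MW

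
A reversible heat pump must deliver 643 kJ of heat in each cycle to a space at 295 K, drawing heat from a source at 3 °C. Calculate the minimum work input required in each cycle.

T_C = 3 °C → 3 + 273.15 = 276.15 K.
The Carnot heat-pump COP is COP_HP = T_H/(T_H − T_C) = 295.00/18.85 = 15.6499.
W = Q_H/COP_HP = 643/15.6499 = 41.1 kJ.

W_in ≈ 41.1 kJ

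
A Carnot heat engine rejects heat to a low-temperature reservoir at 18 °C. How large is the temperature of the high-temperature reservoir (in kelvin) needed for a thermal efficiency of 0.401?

T_H ≈ 486 K

T_C = 18 °C → 18 + 273.15 = 291.15 K.
From η = 1 − T_C/T_H, solving for T_H gives T_H = T_C/(1 − η) = 291.15/(1 − 0.401) = 486 K.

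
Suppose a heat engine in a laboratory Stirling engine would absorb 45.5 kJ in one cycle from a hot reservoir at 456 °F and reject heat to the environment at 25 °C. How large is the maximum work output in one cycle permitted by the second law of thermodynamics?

T_H = 456 °F → (456 − 32) × 5/9 = 235.56 °C = 508.71 K.
T_C = 25 °C → 25 + 273.15 = 298.15 K.
No engine can exceed the Carnot limit: η_max = 1 − T_C/T_H = 1 − 298.15/508.71 = 0.4139.
W_max = η_max · Q_H = 0.4139 × 45.5 = 18.83 kJ.

W_max ≈ 18.83 kJ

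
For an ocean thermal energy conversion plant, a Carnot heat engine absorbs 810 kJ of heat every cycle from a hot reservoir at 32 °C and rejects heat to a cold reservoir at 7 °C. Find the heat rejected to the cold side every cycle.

T_H = 32 °C → 32 + 273.15 = 305.15 K.
T_C = 7 °C → 7 + 273.15 = 280.15 K.
Carnot efficiency: η = 1 − T_C/T_H = 1 − 280.15/305.15 = 0.0819.
For a reversible cycle Q_C/Q_H = T_C/T_H, so Q_C = 810 × 280.15/305.15 = 744 kJ.

Q_C ≈ 744 kJ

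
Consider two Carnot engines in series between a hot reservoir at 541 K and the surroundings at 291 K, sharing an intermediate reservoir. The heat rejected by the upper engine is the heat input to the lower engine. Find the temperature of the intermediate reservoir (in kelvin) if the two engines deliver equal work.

T_m ≈ 416 K

For reversible stages Q_m = Q_H·(T_m/T_H). Setting W₁ = Q_H(1 − T_m/T_H) equal to W₂ = Q_m(1 − T_C/T_m) = Q_H·(T_m − T_C)/T_H gives T_H − T_m = T_m − T_C, so T_m = (T_H + T_C)/2 = (541.00 + 291.00)/2 = 416 K.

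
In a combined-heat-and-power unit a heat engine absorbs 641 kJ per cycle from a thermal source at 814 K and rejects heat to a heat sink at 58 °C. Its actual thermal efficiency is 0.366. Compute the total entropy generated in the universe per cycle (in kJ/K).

T_C = 58 °C → 58 + 273.15 = 331.15 K.
W = η·Q_H = 0.366 × 641 = 234.6 kJ, so Q_C = Q_H − W = 406.4 kJ.
Entropy balance on the reservoirs: −Q_H/T_H = -0.7875 kJ/K, +Q_C/T_C = 1.227 kJ/K.
ΔS_univ = −Q_H/T_H + Q_C/T_C = 0.440 kJ/K (> 0, since η = 0.366 < η_Carnot = 0.593).

ΔS_univ ≈ 0.440 kJ/K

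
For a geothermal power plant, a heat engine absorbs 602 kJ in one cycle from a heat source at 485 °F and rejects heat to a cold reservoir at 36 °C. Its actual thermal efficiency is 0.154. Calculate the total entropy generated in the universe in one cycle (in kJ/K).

ΔS_univ ≈ 0.5003 kJ/K

T_H = 485 °F → (485 − 32) × 5/9 = 251.67 °C = 524.82 K.
T_C = 36 °C → 36 + 273.15 = 309.15 K.
W = η·Q_H = 0.154 × 602 = 92.71 kJ, so Q_C = Q_H − W = 509.3 kJ.
The hot reservoir loses entropy Q_H/T_H = 602/524.82 = 1.147 kJ/K; the cold reservoir gains Q_C/T_C = 509.3/309.15 = 1.647 kJ/K.
ΔS_univ = −Q_H/T_H + Q_C/T_C = 0.5003 kJ/K (> 0, since η = 0.154 < η_Carnot = 0.411).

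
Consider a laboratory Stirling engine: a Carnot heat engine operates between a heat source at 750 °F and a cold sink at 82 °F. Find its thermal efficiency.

η ≈ 0.5522

T_H = 750 °F → (750 − 32) × 5/9 = 398.89 °C = 672.04 K.
T_C = 82 °F → (82 − 32) × 5/9 = 27.78 °C = 300.93 K.
η_rev = 1 − T_C/T_H = 1 − 300.93/672.04 = 0.5522.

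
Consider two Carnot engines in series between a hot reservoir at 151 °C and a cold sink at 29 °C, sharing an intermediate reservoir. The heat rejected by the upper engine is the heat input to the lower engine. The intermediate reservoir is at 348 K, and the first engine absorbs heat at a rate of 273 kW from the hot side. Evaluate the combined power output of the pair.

Ẇ_total ≈ 78.52 kW

T_H = 151 °C → 151 + 273.15 = 424.15 K.
T_C = 29 °C → 29 + 273.15 = 302.15 K.
Two reversible stages in series are equivalent to a single Carnot engine between T_H and T_C, so η_total = 1 − T_C/T_H = 1 − 302.15/424.15 = 0.2876.
W_total = η_total · Q_H = 0.2876 × 273 = 78.52 kW.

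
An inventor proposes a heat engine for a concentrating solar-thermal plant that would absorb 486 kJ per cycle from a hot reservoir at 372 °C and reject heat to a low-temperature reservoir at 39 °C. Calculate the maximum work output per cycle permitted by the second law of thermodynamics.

T_H = 372 °C → 372 + 273.15 = 645.15 K.
T_C = 39 °C → 39 + 273.15 = 312.15 K.
By the Carnot theorem, η_max = 1 − T_C/T_H = 1 − 312.15/645.15 = 0.5162.
W_max = η_max · Q_H = 0.5162 × 486 = 250.9 kJ.

W_max ≈ 250.9 kJ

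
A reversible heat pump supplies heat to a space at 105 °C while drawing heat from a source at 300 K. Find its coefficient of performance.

COP_HP ≈ 4.84

T_H = 105 °C → 105 + 273.15 = 378.15 K.
COP_HP = T_H/(T_H − T_C) = 378.15/(378.15 − 300.00) = 4.84.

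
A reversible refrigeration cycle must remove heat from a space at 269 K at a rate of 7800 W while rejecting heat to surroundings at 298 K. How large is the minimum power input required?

Ẇ_in ≈ 840.9 W

The reversible coefficient of performance is COP_R = T_C/(T_H − T_C) = 269.00/29.00 = 9.2759.
W = Q_C/COP_R = 7800/9.2759 = 840.9 W.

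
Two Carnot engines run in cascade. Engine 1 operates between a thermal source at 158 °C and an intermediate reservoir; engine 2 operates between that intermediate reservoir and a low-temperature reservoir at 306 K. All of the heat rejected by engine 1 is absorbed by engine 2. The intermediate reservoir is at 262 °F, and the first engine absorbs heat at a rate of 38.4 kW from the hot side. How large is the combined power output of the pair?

Ẇ_total ≈ 11.1 kW

T_H = 158 °C → 158 + 273.15 = 431.15 K.
Two reversible stages in series are equivalent to a single Carnot engine between T_H and T_C, so η_total = 1 − T_C/T_H = 1 − 306.00/431.15 = 0.2903.
W_total = η_total · Q_H = 0.2903 × 38.4 = 11.1 kW.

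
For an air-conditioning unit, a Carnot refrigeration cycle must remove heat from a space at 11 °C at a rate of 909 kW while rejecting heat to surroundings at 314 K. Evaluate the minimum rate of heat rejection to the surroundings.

Q̇_H ≈ 1000 kW

T_C = 11 °C → 11 + 273.15 = 284.15 K.
For a reversible cycle Q_H/Q_C = T_H/T_C, so Q_H = Q_C·T_H/T_C = 909 × 314.00/284.15 = 1000 kW.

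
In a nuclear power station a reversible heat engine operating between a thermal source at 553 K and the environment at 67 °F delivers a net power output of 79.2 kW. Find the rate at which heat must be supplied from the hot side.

Q̇_H ≈ 168 kW

T_C = 67 °F → (67 − 32) × 5/9 = 19.44 °C = 292.59 K.
The Carnot efficiency is η = 1 − T_C/T_H = 1 − 292.59/553.00 = 0.4709.
Q_H = W/η = 79.2/0.4709 = 168 kW.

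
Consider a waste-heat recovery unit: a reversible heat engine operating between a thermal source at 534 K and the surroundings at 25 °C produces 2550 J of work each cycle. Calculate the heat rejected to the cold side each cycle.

T_C = 25 °C → 25 + 273.15 = 298.15 K.
For a reversible engine, η = 1 − T_C/T_H = 1 − 298.15/534.00 = 0.4417.
Since Q_C/Q_H = T_C/T_H and Q_H = W/η, Q_C = W·T_C/(T_H − T_C) = 2550 × 298.15/235.85 = 3220 J.

Q_C ≈ 3220 J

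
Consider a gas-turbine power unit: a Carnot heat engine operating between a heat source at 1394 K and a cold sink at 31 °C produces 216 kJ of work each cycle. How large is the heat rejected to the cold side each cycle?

T_C = 31 °C → 31 + 273.15 = 304.15 K.
η_rev = 1 − T_C/T_H = 1 − 304.15/1394.00 = 0.7818.
Since Q_C/Q_H = T_C/T_H and Q_H = W/η, Q_C = W·T_C/(T_H − T_C) = 216 × 304.15/1089.85 = 60.28 kJ.

Q_C ≈ 60.28 kJ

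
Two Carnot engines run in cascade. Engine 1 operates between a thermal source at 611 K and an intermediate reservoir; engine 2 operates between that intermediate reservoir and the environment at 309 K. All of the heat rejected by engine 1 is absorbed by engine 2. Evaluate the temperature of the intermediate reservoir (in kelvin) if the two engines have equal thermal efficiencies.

Equal efficiencies require 1 − T_m/T_H = 1 − T_C/T_m, i.e. T_m/T_H = T_C/T_m, so T_m = √(T_H·T_C) = √(611.00 × 309.00) = 434.5 K.

T_m ≈ 434.5 K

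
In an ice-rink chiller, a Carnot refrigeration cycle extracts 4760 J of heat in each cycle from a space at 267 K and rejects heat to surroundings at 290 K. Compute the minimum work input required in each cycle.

W_in ≈ 410.0 J

The reversible coefficient of performance is COP_R = T_C/(T_H − T_C) = 267.00/23.00 = 11.6087.
W = Q_C/COP_R = 4760/11.6087 = 410.0 J.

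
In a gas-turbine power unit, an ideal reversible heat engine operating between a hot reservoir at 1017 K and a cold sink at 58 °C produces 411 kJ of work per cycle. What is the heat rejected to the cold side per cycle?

T_C = 58 °C → 58 + 273.15 = 331.15 K.
The Carnot efficiency is η = 1 − T_C/T_H = 1 − 331.15/1017.00 = 0.6744.
Since Q_C/Q_H = T_C/T_H and Q_H = W/η, Q_C = W·T_C/(T_H − T_C) = 411 × 331.15/685.85 = 198 kJ.

Q_C ≈ 198 kJ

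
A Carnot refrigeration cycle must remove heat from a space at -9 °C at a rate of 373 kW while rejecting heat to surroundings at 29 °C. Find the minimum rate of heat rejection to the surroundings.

Q̇_H ≈ 427 kW

T_H = 29 °C → 29 + 273.15 = 302.15 K.
T_C = -9 °C → -9 + 273.15 = 264.15 K.
For a reversible cycle Q_H/Q_C = T_H/T_C, so Q_H = Q_C·T_H/T_C = 373 × 302.15/264.15 = 427 kW.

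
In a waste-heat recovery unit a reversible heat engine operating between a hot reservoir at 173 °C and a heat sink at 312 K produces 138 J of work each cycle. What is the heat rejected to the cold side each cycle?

T_H = 173 °C → 173 + 273.15 = 446.15 K.
η_rev = 1 − T_C/T_H = 1 − 312.00/446.15 = 0.3007.
Since Q_C/Q_H = T_C/T_H and Q_H = W/η, Q_C = W·T_C/(T_H − T_C) = 138 × 312.00/134.15 = 321 J.

Q_C ≈ 321 J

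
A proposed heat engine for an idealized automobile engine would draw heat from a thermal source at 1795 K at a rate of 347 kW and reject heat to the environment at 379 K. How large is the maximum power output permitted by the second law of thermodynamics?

Ẇ_max ≈ 274 kW

No engine can exceed the Carnot limit: η_max = 1 − T_C/T_H = 1 − 379.00/1795.00 = 0.7889.
W_max = η_max · Q_H = 0.7889 × 347 = 274 kW.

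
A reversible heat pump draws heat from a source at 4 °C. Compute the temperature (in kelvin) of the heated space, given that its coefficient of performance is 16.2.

T_C = 4 °C → 4 + 273.15 = 277.15 K.
COP_HP = T_H/(T_H − T_C) ⇒ T_H = T_C·COP_HP/(COP_HP − 1) = 277.15 × 16.2/(16.2 − 1) = 295 K.

T_H ≈ 295 K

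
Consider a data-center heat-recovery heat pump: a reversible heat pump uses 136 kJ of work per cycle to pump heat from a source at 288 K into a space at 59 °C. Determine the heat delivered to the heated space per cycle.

T_H = 59 °C → 59 + 273.15 = 332.15 K.
COP_HP = T_H/(T_H − T_C) = 332.15/44.15 = 7.5232.
Q_H = COP_HP · W = 7.5232 × 136 = 1020 kJ.

Q_H ≈ 1020 kJ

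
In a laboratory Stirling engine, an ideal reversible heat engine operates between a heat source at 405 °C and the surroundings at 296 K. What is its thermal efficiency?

η ≈ 0.564

T_H = 405 °C → 405 + 273.15 = 678.15 K.
Since the cycle is reversible, η = 1 − T_C/T_H = 1 − 296.00/678.15 = 0.564.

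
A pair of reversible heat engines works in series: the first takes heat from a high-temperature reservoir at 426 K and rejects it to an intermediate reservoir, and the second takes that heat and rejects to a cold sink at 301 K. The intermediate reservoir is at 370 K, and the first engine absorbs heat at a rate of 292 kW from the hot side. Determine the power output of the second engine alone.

Heat entering the second stage: Q_m = Q_H·(T_m/T_H) = 292 × 370.00/426.00 = 254 kW.
Second-stage efficiency η₂ = 1 − T_C/T_m = 1 − 301.00/370.00 = 0.1865, so W₂ = η₂·Q_m = 47.3 kW.

Ẇ₂ ≈ 47.3 kW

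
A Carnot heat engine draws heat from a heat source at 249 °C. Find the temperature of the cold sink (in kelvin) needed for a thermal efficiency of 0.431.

T_C ≈ 297 K

T_H = 249 °C → 249 + 273.15 = 522.15 K.
From η = 1 − T_C/T_H, T_C = T_H·(1 − η) = 522.15 × (1 − 0.431) = 297 K.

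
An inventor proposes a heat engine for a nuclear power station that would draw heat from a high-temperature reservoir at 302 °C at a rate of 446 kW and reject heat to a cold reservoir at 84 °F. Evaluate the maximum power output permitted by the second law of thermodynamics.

Ẇ_max ≈ 212 kW

T_H = 302 °C → 302 + 273.15 = 575.15 K.
T_C = 84 °F → (84 − 32) × 5/9 = 28.89 °C = 302.04 K.
By the Carnot theorem, η_max = 1 − T_C/T_H = 1 − 302.04/575.15 = 0.4749.
W_max = η_max · Q_H = 0.4749 × 446 = 212 kW.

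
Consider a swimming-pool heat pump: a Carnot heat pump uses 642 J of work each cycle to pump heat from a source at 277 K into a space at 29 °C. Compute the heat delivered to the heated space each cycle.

T_H = 29 °C → 29 + 273.15 = 302.15 K.
Reversible heating COP: COP_HP = T_H/(T_H − T_C) = 302.15/25.15 = 12.0139.
Q_H = COP_HP · W = 12.0139 × 642 = 7710 J.

Q_H ≈ 7710 J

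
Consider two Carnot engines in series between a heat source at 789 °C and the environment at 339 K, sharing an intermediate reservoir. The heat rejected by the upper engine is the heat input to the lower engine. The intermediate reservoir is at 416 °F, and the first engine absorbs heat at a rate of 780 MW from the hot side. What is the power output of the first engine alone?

Ẇ₁ ≈ 422.7 MW

T_H = 789 °C → 789 + 273.15 = 1062.15 K.
T_m = 416 °F → (416 − 32) × 5/9 = 213.33 °C = 486.48 K.
First-stage efficiency η₁ = 1 − T_m/T_H = 1 − 486.48/1062.15 = 0.5420.
W₁ = η₁·Q_H = 0.5420 × 780 = 422.7 MW.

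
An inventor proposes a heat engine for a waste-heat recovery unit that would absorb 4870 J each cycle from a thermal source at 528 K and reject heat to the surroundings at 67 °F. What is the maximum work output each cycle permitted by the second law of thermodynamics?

T_C = 67 °F → (67 − 32) × 5/9 = 19.44 °C = 292.59 K.
The upper bound on efficiency is η_max = 1 − T_C/T_H = 1 − 292.59/528.00 = 0.4458.
W_max = η_max · Q_H = 0.4458 × 4870 = 2171 J.

W_max ≈ 2171 J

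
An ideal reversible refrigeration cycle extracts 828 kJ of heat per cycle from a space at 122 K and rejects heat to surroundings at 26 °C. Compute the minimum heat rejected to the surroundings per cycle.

Q_H ≈ 2030 kJ

T_H = 26 °C → 26 + 273.15 = 299.15 K.
For a reversible cycle Q_H/Q_C = T_H/T_C, so Q_H = Q_C·T_H/T_C = 828 × 299.15/122.00 = 2030 kJ.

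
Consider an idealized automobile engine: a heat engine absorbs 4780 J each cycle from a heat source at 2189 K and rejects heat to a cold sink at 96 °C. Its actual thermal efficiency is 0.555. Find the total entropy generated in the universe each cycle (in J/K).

ΔS_univ ≈ 3.58 J/K

T_C = 96 °C → 96 + 273.15 = 369.15 K.
W = η·Q_H = 0.555 × 4780 = 2653 J, so Q_C = Q_H − W = 2127 J.
Entropy balance on the reservoirs: −Q_H/T_H = -2.184 J/K, +Q_C/T_C = 5.762 J/K.
ΔS_univ = −Q_H/T_H + Q_C/T_C = 3.58 J/K (> 0, since η = 0.555 < η_Carnot = 0.831).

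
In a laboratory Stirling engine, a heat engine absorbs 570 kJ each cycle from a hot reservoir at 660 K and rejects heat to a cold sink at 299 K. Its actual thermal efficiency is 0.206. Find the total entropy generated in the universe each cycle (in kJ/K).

W = η·Q_H = 0.206 × 570 = 117.4 kJ, so Q_C = Q_H − W = 452.6 kJ.
Reservoir entropy changes: ΔS_H = −Q_H/T_H = −570/660.00 = -0.8636 kJ/K and ΔS_C = +Q_C/T_C = 452.6/299.00 = 1.514 kJ/K.
ΔS_univ = −Q_H/T_H + Q_C/T_C = 0.650 kJ/K (> 0, since η = 0.206 < η_Carnot = 0.547).

ΔS_univ ≈ 0.650 kJ/K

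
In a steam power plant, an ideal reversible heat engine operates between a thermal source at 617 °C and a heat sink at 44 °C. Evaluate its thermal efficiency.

η ≈ 0.644

T_H = 617 °C → 617 + 273.15 = 890.15 K.
T_C = 44 °C → 44 + 273.15 = 317.15 K.
Since the cycle is reversible, η = 1 − T_C/T_H = 1 − 317.15/890.15 = 0.644.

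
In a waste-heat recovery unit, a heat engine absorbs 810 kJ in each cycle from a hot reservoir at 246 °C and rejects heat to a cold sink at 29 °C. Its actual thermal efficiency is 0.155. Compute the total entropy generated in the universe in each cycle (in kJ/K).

T_H = 246 °C → 246 + 273.15 = 519.15 K.
T_C = 29 °C → 29 + 273.15 = 302.15 K.
W = η·Q_H = 0.155 × 810 = 125.5 kJ, so Q_C = Q_H − W = 684.5 kJ.
Reservoir entropy changes: ΔS_H = −Q_H/T_H = −810/519.15 = -1.560 kJ/K and ΔS_C = +Q_C/T_C = 684.5/302.15 = 2.265 kJ/K.
ΔS_univ = −Q_H/T_H + Q_C/T_C = 0.7050 kJ/K (> 0, since η = 0.155 < η_Carnot = 0.418).

ΔS_univ ≈ 0.7050 kJ/K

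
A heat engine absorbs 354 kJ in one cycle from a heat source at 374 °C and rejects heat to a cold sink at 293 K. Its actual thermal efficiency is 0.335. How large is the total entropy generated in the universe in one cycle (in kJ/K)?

ΔS_univ ≈ 0.256 kJ/K

T_H = 374 °C → 374 + 273.15 = 647.15 K.
W = η·Q_H = 0.335 × 354 = 118.6 kJ, so Q_C = Q_H − W = 235.4 kJ.
Entropy balance on the reservoirs: −Q_H/T_H = -0.5470 kJ/K, +Q_C/T_C = 0.8034 kJ/K.
ΔS_univ = −Q_H/T_H + Q_C/T_C = 0.256 kJ/K (> 0, since η = 0.335 < η_Carnot = 0.547).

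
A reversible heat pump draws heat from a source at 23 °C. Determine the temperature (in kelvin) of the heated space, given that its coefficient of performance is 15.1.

T_C = 23 °C → 23 + 273.15 = 296.15 K.
COP_HP = T_H/(T_H − T_C) ⇒ T_H = T_C·COP_HP/(COP_HP − 1) = 296.15 × 15.1/(15.1 − 1) = 317 K.

T_H ≈ 317 K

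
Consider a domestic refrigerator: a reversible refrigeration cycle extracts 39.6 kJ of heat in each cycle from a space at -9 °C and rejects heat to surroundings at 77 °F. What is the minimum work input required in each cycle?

T_H = 77 °F → (77 − 32) × 5/9 = 25.00 °C = 298.15 K.
T_C = -9 °C → -9 + 273.15 = 264.15 K.
For a reversible refrigerator, COP_R = T_C/(T_H − T_C) = 264.15/34.00 = 7.7691.
W = Q_C/COP_R = 39.6/7.7691 = 5.10 kJ.

W_in ≈ 5.10 kJ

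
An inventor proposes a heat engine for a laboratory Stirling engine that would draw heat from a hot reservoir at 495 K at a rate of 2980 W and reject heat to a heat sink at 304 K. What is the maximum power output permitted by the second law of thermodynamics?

Ẇ_max ≈ 1150 W

By the Carnot theorem, η_max = 1 − T_C/T_H = 1 − 304.00/495.00 = 0.3859.
W_max = η_max · Q_H = 0.3859 × 2980 = 1150 W.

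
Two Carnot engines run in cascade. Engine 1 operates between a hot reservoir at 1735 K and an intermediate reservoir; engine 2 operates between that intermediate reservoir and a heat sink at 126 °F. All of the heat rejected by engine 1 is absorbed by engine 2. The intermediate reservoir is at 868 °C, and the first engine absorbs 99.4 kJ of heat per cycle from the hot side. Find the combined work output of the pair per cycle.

W_total ≈ 80.76 kJ

T_C = 126 °F → (126 − 32) × 5/9 = 52.22 °C = 325.37 K.
Two reversible stages in series are equivalent to a single Carnot engine between T_H and T_C, so η_total = 1 − T_C/T_H = 1 − 325.37/1735.00 = 0.8125.
W_total = η_total · Q_H = 0.8125 × 99.4 = 80.76 kJ.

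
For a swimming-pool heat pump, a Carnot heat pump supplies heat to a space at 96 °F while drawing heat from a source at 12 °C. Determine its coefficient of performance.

COP_HP ≈ 13.1

T_H = 96 °F → (96 − 32) × 5/9 = 35.56 °C = 308.71 K.
T_C = 12 °C → 12 + 273.15 = 285.15 K.
The Carnot heat-pump COP is COP_HP = T_H/(T_H − T_C) = 308.71/(308.71 − 285.15) = 13.1.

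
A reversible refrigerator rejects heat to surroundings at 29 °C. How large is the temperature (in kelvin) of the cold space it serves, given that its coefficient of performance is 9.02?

T_C ≈ 272 K

T_H = 29 °C → 29 + 273.15 = 302.15 K.
COP_R = T_C/(T_H − T_C) ⇒ T_C = T_H·COP_R/(1 + COP_R) = 302.15 × 9.02/(1 + 9.02) = 272 K.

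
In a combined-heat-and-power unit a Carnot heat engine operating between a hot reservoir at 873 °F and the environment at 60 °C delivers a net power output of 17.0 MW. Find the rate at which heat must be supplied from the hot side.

Q̇_H ≈ 30.9 MW

T_H = 873 °F → (873 − 32) × 5/9 = 467.22 °C = 740.37 K.
T_C = 60 °C → 60 + 273.15 = 333.15 K.
For a reversible engine, η = 1 − T_C/T_H = 1 − 333.15/740.37 = 0.5500.
Q_H = W/η = 17.0/0.5500 = 30.9 MW.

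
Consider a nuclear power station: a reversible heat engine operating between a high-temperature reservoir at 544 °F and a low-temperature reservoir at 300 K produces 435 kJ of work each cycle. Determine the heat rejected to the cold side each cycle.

T_H = 544 °F → (544 − 32) × 5/9 = 284.44 °C = 557.59 K.
Since the cycle is reversible, η = 1 − T_C/T_H = 1 − 300.00/557.59 = 0.4620.
Since Q_C/Q_H = T_C/T_H and Q_H = W/η, Q_C = W·T_C/(T_H − T_C) = 435 × 300.00/257.59 = 507 kJ.

Q_C ≈ 507 kJ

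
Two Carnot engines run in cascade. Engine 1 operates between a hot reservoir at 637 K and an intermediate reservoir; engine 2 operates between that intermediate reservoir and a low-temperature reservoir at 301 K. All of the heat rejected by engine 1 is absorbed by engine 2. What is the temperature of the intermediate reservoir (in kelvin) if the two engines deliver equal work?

For reversible stages Q_m = Q_H·(T_m/T_H). Setting W₁ = Q_H(1 − T_m/T_H) equal to W₂ = Q_m(1 − T_C/T_m) = Q_H·(T_m − T_C)/T_H gives T_H − T_m = T_m − T_C, so T_m = (T_H + T_C)/2 = (637.00 + 301.00)/2 = 469 K.

T_m ≈ 469 K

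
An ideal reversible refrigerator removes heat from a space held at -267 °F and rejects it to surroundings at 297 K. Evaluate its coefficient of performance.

T_C = -267 °F → (-267 − 32) × 5/9 = -166.11 °C = 107.04 K.
The reversible coefficient of performance is COP_R = T_C/(T_H − T_C) = 107.04/(297.00 − 107.04) = 0.563.

COP_R ≈ 0.563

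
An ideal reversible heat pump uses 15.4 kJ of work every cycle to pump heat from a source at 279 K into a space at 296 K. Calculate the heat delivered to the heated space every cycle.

For a reversible heat pump, COP_HP = T_H/(T_H − T_C) = 296.00/17.00 = 17.4118.
Q_H = COP_HP · W = 17.4118 × 15.4 = 268 kJ.

Q_H ≈ 268 kJ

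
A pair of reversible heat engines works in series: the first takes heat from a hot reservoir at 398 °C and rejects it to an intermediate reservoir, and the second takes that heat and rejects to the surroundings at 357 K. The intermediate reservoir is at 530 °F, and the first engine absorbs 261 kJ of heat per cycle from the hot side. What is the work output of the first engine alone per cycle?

T_H = 398 °C → 398 + 273.15 = 671.15 K.
T_m = 530 °F → (530 − 32) × 5/9 = 276.67 °C = 549.82 K.
First-stage efficiency η₁ = 1 − T_m/T_H = 1 − 549.82/671.15 = 0.1808.
W₁ = η₁·Q_H = 0.1808 × 261 = 47.2 kJ.

W₁ ≈ 47.2 kJ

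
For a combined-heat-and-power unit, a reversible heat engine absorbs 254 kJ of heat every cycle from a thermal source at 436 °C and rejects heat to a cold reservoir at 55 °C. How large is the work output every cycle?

W ≈ 136 kJ

T_H = 436 °C → 436 + 273.15 = 709.15 K.
T_C = 55 °C → 55 + 273.15 = 328.15 K.
For a reversible engine, η = 1 − T_C/T_H = 1 − 328.15/709.15 = 0.5373.
W = η·Q_H = 0.5373 × 254 = 136 kJ.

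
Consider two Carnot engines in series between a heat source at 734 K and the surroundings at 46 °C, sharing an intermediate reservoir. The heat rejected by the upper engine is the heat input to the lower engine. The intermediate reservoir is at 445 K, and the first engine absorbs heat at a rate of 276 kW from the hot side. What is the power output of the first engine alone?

Ẇ₁ ≈ 108.7 kW

T_C = 46 °C → 46 + 273.15 = 319.15 K.
First-stage efficiency η₁ = 1 − T_m/T_H = 1 − 445.00/734.00 = 0.3937.
W₁ = η₁·Q_H = 0.3937 × 276 = 108.7 kW.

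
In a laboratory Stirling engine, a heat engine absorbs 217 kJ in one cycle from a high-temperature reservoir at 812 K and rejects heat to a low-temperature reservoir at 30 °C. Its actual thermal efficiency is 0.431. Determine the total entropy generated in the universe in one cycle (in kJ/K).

T_C = 30 °C → 30 + 273.15 = 303.15 K.
W = η·Q_H = 0.431 × 217 = 93.53 kJ, so Q_C = Q_H − W = 123.5 kJ.
Reservoir entropy changes: ΔS_H = −Q_H/T_H = −217/812.00 = -0.2672 kJ/K and ΔS_C = +Q_C/T_C = 123.5/303.15 = 0.4073 kJ/K.
ΔS_univ = −Q_H/T_H + Q_C/T_C = 0.1401 kJ/K (> 0, since η = 0.431 < η_Carnot = 0.627).

ΔS_univ ≈ 0.1401 kJ/K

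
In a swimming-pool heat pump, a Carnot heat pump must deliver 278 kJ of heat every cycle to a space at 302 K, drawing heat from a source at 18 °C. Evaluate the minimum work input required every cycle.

W_in ≈ 9.99 kJ

T_C = 18 °C → 18 + 273.15 = 291.15 K.
COP_HP = T_H/(T_H − T_C) = 302.00/10.85 = 27.8341.
W = Q_H/COP_HP = 278/27.8341 = 9.99 kJ.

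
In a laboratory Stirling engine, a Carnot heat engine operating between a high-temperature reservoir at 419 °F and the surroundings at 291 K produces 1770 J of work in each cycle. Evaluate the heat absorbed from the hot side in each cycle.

T_H = 419 °F → (419 − 32) × 5/9 = 215.00 °C = 488.15 K.
For a reversible engine, η = 1 − T_C/T_H = 1 − 291.00/488.15 = 0.4039.
Q_H = W/η = 1770/0.4039 = 4383 J.

Q_H ≈ 4383 J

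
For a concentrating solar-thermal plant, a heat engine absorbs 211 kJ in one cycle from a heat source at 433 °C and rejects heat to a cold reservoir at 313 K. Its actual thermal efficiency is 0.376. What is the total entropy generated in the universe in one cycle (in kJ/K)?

T_H = 433 °C → 433 + 273.15 = 706.15 K.
W = η·Q_H = 0.376 × 211 = 79.34 kJ, so Q_C = Q_H − W = 131.7 kJ.
The hot reservoir loses entropy Q_H/T_H = 211/706.15 = 0.2988 kJ/K; the cold reservoir gains Q_C/T_C = 131.7/313.00 = 0.4207 kJ/K.
ΔS_univ = −Q_H/T_H + Q_C/T_C = 0.122 kJ/K (> 0, since η = 0.376 < η_Carnot = 0.557).

ΔS_univ ≈ 0.122 kJ/K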